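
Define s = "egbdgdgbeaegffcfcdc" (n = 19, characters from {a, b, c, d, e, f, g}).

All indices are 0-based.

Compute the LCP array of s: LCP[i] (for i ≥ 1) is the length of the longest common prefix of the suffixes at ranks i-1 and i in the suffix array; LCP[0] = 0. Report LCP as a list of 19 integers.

rank→(start, suffix):
  0 → (9, 'aegffcfcdc')
  1 → (2, 'bdgdgbeaegffcfcdc')
  2 → (7, 'beaegffcfcdc')
  3 → (18, 'c')
  4 → (16, 'cdc')
  5 → (14, 'cfcdc')
  6 → (17, 'dc')
  7 → (5, 'dgbeaegffcfcdc')
  8 → (3, 'dgdgbeaegffcfcdc')
  9 → (8, 'eaegffcfcdc')
  10 → (0, 'egbdgdgbeaegffcfcdc')
  11 → (10, 'egffcfcdc')
  12 → (15, 'fcdc')
  13 → (13, 'fcfcdc')
  14 → (12, 'ffcfcdc')
  15 → (1, 'gbdgdgbeaegffcfcdc')
  16 → (6, 'gbeaegffcfcdc')
  17 → (4, 'gdgbeaegffcfcdc')
  18 → (11, 'gffcfcdc')

SA = [9, 2, 7, 18, 16, 14, 17, 5, 3, 8, 0, 10, 15, 13, 12, 1, 6, 4, 11]
i: (SA[i-1],SA[i]) lcp shared
  1: (9,2) 0 ''
  2: (2,7) 1 'b'
  3: (7,18) 0 ''
  4: (18,16) 1 'c'
  5: (16,14) 1 'c'
  6: (14,17) 0 ''
  7: (17,5) 1 'd'
  8: (5,3) 2 'dg'
  9: (3,8) 0 ''
  10: (8,0) 1 'e'
  11: (0,10) 2 'eg'
  12: (10,15) 0 ''
  13: (15,13) 2 'fc'
  14: (13,12) 1 'f'
  15: (12,1) 0 ''
  16: (1,6) 2 'gb'
  17: (6,4) 1 'g'
  18: (4,11) 1 'g'

[0, 0, 1, 0, 1, 1, 0, 1, 2, 0, 1, 2, 0, 2, 1, 0, 2, 1, 1]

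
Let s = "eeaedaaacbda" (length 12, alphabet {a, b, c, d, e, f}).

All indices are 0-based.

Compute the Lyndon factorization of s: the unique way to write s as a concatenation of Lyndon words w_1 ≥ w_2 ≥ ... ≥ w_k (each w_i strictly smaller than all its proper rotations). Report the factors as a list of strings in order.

emit factor 1: 'e' (i=0, period=1)
emit factor 2: 'e' (i=1, period=1)
emit factor 3: 'aed' (i=2, period=3)
emit factor 4: 'aaacbd' (i=5, period=6)
emit factor 5: 'a' (i=11, period=1)

["e", "e", "aed", "aaacbd", "a"]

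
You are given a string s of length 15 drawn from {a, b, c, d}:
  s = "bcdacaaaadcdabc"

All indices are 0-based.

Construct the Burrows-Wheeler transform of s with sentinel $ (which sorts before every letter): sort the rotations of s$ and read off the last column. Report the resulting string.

rank  rotation          last
    0  $bcdacaaaadcdabc  c
    1  aaaadcdabc$bcdac  c
    2  aaadcdabc$bcdaca  a
    3  aadcdabc$bcdacaa  a
    4  abc$bcdacaaaadcd  d
    5  acaaaadcdabc$bcd  d
    6  adcdabc$bcdacaaa  a
    7  bc$bcdacaaaadcda  a
    8  bcdacaaaadcdabc$  $
    9  c$bcdacaaaadcdab  b
   10  caaaadcdabc$bcda  a
   11  cdabc$bcdacaaaad  d
   12  cdacaaaadcdabc$b  b
   13  dabc$bcdacaaaadc  c
   14  dacaaaadcdabc$bc  c
   15  dcdabc$bcdacaaaa  a

ccaaddaa$badbcca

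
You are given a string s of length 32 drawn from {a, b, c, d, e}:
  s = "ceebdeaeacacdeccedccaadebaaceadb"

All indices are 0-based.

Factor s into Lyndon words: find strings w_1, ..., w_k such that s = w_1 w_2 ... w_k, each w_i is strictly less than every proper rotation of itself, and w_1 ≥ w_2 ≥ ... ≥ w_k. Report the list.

emit factor 1: 'cee' (i=0, period=3)
emit factor 2: 'bde' (i=3, period=3)
emit factor 3: 'ae' (i=6, period=2)
emit factor 4: 'acacdeccedcc' (i=8, period=12)
emit factor 5: 'aadeb' (i=20, period=5)
emit factor 6: 'aaceadb' (i=25, period=7)

["cee", "bde", "ae", "acacdeccedcc", "aadeb", "aaceadb"]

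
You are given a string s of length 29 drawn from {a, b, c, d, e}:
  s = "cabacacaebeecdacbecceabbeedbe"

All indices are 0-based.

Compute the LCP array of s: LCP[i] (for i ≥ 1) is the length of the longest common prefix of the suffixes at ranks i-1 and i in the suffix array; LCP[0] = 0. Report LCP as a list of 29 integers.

rank→(start, suffix):
  0 → (1, 'abacacaebeecdacbecceabbeedbe')
  1 → (21, 'abbeedbe')
  2 → (3, 'acacaebeecdacbecceabbeedbe')
  3 → (5, 'acaebeecdacbecceabbeedbe')
  4 → (14, 'acbecceabbeedbe')
  5 → (7, 'aebeecdacbecceabbeedbe')
  6 → (2, 'bacacaebeecdacbecceabbeedbe')
  7 → (22, 'bbeedbe')
  8 → (27, 'be')
  9 → (16, 'becceabbeedbe')
  10 → (9, 'beecdacbecceabbeedbe')
  11 → (23, 'beedbe')
  12 → (0, 'cabacacaebeecdacbecceabbeedbe')
  13 → (4, 'cacaebeecdacbecceabbeedbe')
  14 → (6, 'caebeecdacbecceabbeedbe')
  15 → (15, 'cbecceabbeedbe')
  16 → (18, 'cceabbeedbe')
  17 → (12, 'cdacbecceabbeedbe')
  18 → (19, 'ceabbeedbe')
  19 → (13, 'dacbecceabbeedbe')
  20 → (26, 'dbe')
  21 → (28, 'e')
  22 → (20, 'eabbeedbe')
  23 → (8, 'ebeecdacbecceabbeedbe')
  24 → (17, 'ecceabbeedbe')
  25 → (11, 'ecdacbecceabbeedbe')
  26 → (25, 'edbe')
  27 → (10, 'eecdacbecceabbeedbe')
  28 → (24, 'eedbe')

SA = [1, 21, 3, 5, 14, 7, 2, 22, 27, 16, 9, 23, 0, 4, 6, 15, 18, 12, 19, 13, 26, 28, 20, 8, 17, 11, 25, 10, 24]
rank  pair      lcp
   1  s[1:],s[21:]  2  'ab'
   2  s[21:],s[3:]  1  'a'
   3  s[3:],s[5:]  3  'aca'
   4  s[5:],s[14:]  2  'ac'
   5  s[14:],s[7:]  1  'a'
   6  s[7:],s[2:]  0  ''
   7  s[2:],s[22:]  1  'b'
   8  s[22:],s[27:]  1  'b'
   9  s[27:],s[16:]  2  'be'
  10  s[16:],s[9:]  2  'be'
  11  s[9:],s[23:]  3  'bee'
  12  s[23:],s[0:]  0  ''
  13  s[0:],s[4:]  2  'ca'
  14  s[4:],s[6:]  2  'ca'
  15  s[6:],s[15:]  1  'c'
  16  s[15:],s[18:]  1  'c'
  17  s[18:],s[12:]  1  'c'
  18  s[12:],s[19:]  1  'c'
  19  s[19:],s[13:]  0  ''
  20  s[13:],s[26:]  1  'd'
  21  s[26:],s[28:]  0  ''
  22  s[28:],s[20:]  1  'e'
  23  s[20:],s[8:]  1  'e'
  24  s[8:],s[17:]  1  'e'
  25  s[17:],s[11:]  2  'ec'
  26  s[11:],s[25:]  1  'e'
  27  s[25:],s[10:]  1  'e'
  28  s[10:],s[24:]  2  'ee'

[0, 2, 1, 3, 2, 1, 0, 1, 1, 2, 2, 3, 0, 2, 2, 1, 1, 1, 1, 0, 1, 0, 1, 1, 1, 2, 1, 1, 2]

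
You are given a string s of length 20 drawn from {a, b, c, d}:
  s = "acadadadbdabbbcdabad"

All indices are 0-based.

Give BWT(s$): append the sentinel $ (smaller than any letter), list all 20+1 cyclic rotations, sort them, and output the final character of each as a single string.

ddd$bcddaabbdabacbaaa

rank  rotation               last
    0  $acadadadbdabbbcdabad  d
    1  abad$acadadadbdabbbcd  d
    2  abbbcdabad$acadadadbd  d
    3  acadadadbdabbbcdabad$  $
    4  ad$acadadadbdabbbcdab  b
    5  adadadbdabbbcdabad$ac  c
    6  adadbdabbbcdabad$acad  d
    7  adbdabbbcdabad$acadad  d
    8  bad$acadadadbdabbbcda  a
    9  bbbcdabad$acadadadbda  a
   10  bbcdabad$acadadadbdab  b
   11  bcdabad$acadadadbdabb  b
   12  bdabbbcdabad$acadadad  d
   13  cadadadbdabbbcdabad$a  a
   14  cdabad$acadadadbdabbb  b
   15  d$acadadadbdabbbcdaba  a
   16  dabad$acadadadbdabbbc  c
   17  dabbbcdabad$acadadadb  b
   18  dadadbdabbbcdabad$aca  a
   19  dadbdabbbcdabad$acada  a
   20  dbdabbbcdabad$acadada  a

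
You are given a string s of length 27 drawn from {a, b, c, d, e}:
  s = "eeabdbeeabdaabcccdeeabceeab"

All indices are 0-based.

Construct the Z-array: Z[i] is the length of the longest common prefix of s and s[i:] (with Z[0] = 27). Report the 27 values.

Z[0]=27
i=1: fresh scan; Z[1]=1 scan→box=[1,2)
i=2: fresh scan; Z[2]=0
i=3: fresh scan; Z[3]=0
i=4: fresh scan; Z[4]=0
i=5: fresh scan; Z[5]=0
i=6: fresh scan; Z[6]=5 scan→box=[6,11)
i=7: min(r-i=4, Z[1]=1)=1; Z[7]=1
i=8: min(r-i=3, Z[2]=0)=0; Z[8]=0
i=9: min(r-i=2, Z[3]=0)=0; Z[9]=0
i=10: min(r-i=1, Z[4]=0)=0; Z[10]=0
i=11: fresh scan; Z[11]=0
i=12: fresh scan; Z[12]=0
i=13: fresh scan; Z[13]=0
i=14: fresh scan; Z[14]=0
i=15: fresh scan; Z[15]=0
i=16: fresh scan; Z[16]=0
i=17: fresh scan; Z[17]=0
i=18: fresh scan; Z[18]=4 scan→box=[18,22)
i=19: min(r-i=3, Z[1]=1)=1; Z[19]=1
i=20: min(r-i=2, Z[2]=0)=0; Z[20]=0
i=21: min(r-i=1, Z[3]=0)=0; Z[21]=0
i=22: fresh scan; Z[22]=0
i=23: fresh scan; Z[23]=4 scan→box=[23,27)
i=24: min(r-i=3, Z[1]=1)=1; Z[24]=1
i=25: min(r-i=2, Z[2]=0)=0; Z[25]=0
i=26: min(r-i=1, Z[3]=0)=0; Z[26]=0

[27, 1, 0, 0, 0, 0, 5, 1, 0, 0, 0, 0, 0, 0, 0, 0, 0, 0, 4, 1, 0, 0, 0, 4, 1, 0, 0]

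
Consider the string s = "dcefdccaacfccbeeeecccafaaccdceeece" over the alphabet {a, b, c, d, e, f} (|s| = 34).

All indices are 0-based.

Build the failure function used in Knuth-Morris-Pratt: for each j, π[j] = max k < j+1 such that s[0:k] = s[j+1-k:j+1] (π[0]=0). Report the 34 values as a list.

[0, 0, 0, 0, 1, 2, 0, 0, 0, 0, 0, 0, 0, 0, 0, 0, 0, 0, 0, 0, 0, 0, 0, 0, 0, 0, 0, 1, 2, 3, 0, 0, 0, 0]

π[0] = 0
j=1 s[j]='c': π[1]=0 (border '')
j=2 s[j]='e': π[2]=0 (border '')
j=3 s[j]='f': π[3]=0 (border '')
j=4 s[j]='d': π[4]=1 (border 'd')
j=5 s[j]='c': π[5]=2 (border 'dc')
j=6 s[j]='c': k: 2→0; π[6]=0 (border '')
j=7 s[j]='a': π[7]=0 (border '')
j=8 s[j]='a': π[8]=0 (border '')
j=9 s[j]='c': π[9]=0 (border '')
j=10 s[j]='f': π[10]=0 (border '')
j=11 s[j]='c': π[11]=0 (border '')
j=12 s[j]='c': π[12]=0 (border '')
j=13 s[j]='b': π[13]=0 (border '')
j=14 s[j]='e': π[14]=0 (border '')
j=15 s[j]='e': π[15]=0 (border '')
j=16 s[j]='e': π[16]=0 (border '')
j=17 s[j]='e': π[17]=0 (border '')
j=18 s[j]='c': π[18]=0 (border '')
j=19 s[j]='c': π[19]=0 (border '')
j=20 s[j]='c': π[20]=0 (border '')
j=21 s[j]='a': π[21]=0 (border '')
j=22 s[j]='f': π[22]=0 (border '')
j=23 s[j]='a': π[23]=0 (border '')
j=24 s[j]='a': π[24]=0 (border '')
j=25 s[j]='c': π[25]=0 (border '')
j=26 s[j]='c': π[26]=0 (border '')
j=27 s[j]='d': π[27]=1 (border 'd')
j=28 s[j]='c': π[28]=2 (border 'dc')
j=29 s[j]='e': π[29]=3 (border 'dce')
j=30 s[j]='e': k: 3→0; π[30]=0 (border '')
j=31 s[j]='e': π[31]=0 (border '')
j=32 s[j]='c': π[32]=0 (border '')
j=33 s[j]='e': π[33]=0 (border '')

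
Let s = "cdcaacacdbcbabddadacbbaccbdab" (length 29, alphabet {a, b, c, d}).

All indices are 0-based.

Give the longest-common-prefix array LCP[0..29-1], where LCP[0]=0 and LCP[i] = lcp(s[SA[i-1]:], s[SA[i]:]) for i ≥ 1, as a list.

[0, 1, 2, 1, 2, 2, 2, 1, 0, 1, 2, 1, 1, 1, 2, 0, 2, 1, 2, 2, 1, 1, 2, 0, 2, 2, 1, 1, 1]

sorted suffixes:
  #0 SA[0]=3  'aacacdbcbabddadacbbaccbdab'
  #1 SA[1]=27  'ab'
  #2 SA[2]=12  'abddadacbbaccbdab'
  #3 SA[3]=4  'acacdbcbabddadacbbaccbdab'
  #4 SA[4]=18  'acbbaccbdab'
  #5 SA[5]=22  'accbdab'
  #6 SA[6]=6  'acdbcbabddadacbbaccbdab'
  #7 SA[7]=16  'adacbbaccbdab'
  #8 SA[8]=28  'b'
  #9 SA[9]=11  'babddadacbbaccbdab'
  #10 SA[10]=21  'baccbdab'
  #11 SA[11]=20  'bbaccbdab'
  #12 SA[12]=9  'bcbabddadacbbaccbdab'
  #13 SA[13]=25  'bdab'
  #14 SA[14]=13  'bddadacbbaccbdab'
  #15 SA[15]=2  'caacacdbcbabddadacbbaccbdab'
  #16 SA[16]=5  'cacdbcbabddadacbbaccbdab'
  #17 SA[17]=10  'cbabddadacbbaccbdab'
  #18 SA[18]=19  'cbbaccbdab'
  #19 SA[19]=24  'cbdab'
  #20 SA[20]=23  'ccbdab'
  #21 SA[21]=7  'cdbcbabddadacbbaccbdab'
  #22 SA[22]=0  'cdcaacacdbcbabddadacbbaccbdab'
  #23 SA[23]=26  'dab'
  #24 SA[24]=17  'dacbbaccbdab'
  #25 SA[25]=15  'dadacbbaccbdab'
  #26 SA[26]=8  'dbcbabddadacbbaccbdab'
  #27 SA[27]=1  'dcaacacdbcbabddadacbbaccbdab'
  #28 SA[28]=14  'ddadacbbaccbdab'

SA = [3, 27, 12, 4, 18, 22, 6, 16, 28, 11, 21, 20, 9, 25, 13, 2, 5, 10, 19, 24, 23, 7, 0, 26, 17, 15, 8, 1, 14]
[i] adj suffixes → lcp
  [1] 3/27 → 1 ('a')
  [2] 27/12 → 2 ('ab')
  [3] 12/4 → 1 ('a')
  [4] 4/18 → 2 ('ac')
  [5] 18/22 → 2 ('ac')
  [6] 22/6 → 2 ('ac')
  [7] 6/16 → 1 ('a')
  [8] 16/28 → 0 ('')
  [9] 28/11 → 1 ('b')
  [10] 11/21 → 2 ('ba')
  [11] 21/20 → 1 ('b')
  [12] 20/9 → 1 ('b')
  [13] 9/25 → 1 ('b')
  [14] 25/13 → 2 ('bd')
  [15] 13/2 → 0 ('')
  [16] 2/5 → 2 ('ca')
  [17] 5/10 → 1 ('c')
  [18] 10/19 → 2 ('cb')
  [19] 19/24 → 2 ('cb')
  [20] 24/23 → 1 ('c')
  [21] 23/7 → 1 ('c')
  [22] 7/0 → 2 ('cd')
  [23] 0/26 → 0 ('')
  [24] 26/17 → 2 ('da')
  [25] 17/15 → 2 ('da')
  [26] 15/8 → 1 ('d')
  [27] 8/1 → 1 ('d')
  [28] 1/14 → 1 ('d')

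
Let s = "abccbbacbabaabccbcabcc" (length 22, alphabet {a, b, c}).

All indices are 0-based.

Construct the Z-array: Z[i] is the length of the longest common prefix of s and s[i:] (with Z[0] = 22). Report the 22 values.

[22, 0, 0, 0, 0, 0, 1, 0, 0, 2, 0, 1, 5, 0, 0, 0, 0, 0, 4, 0, 0, 0]

Z[0]=22
i=1: outside box; Z[1]=0
i=2: outside box; Z[2]=0
i=3: outside box; Z[3]=0
i=4: outside box; Z[4]=0
i=5: outside box; Z[5]=0
i=6: outside box; Z[6]=1 grow→box=[6,7)
i=7: outside box; Z[7]=0
i=8: outside box; Z[8]=0
i=9: outside box; Z[9]=2 grow→box=[9,11)
i=10: min(r-i=1, Z[1]=0)=0; Z[10]=0
i=11: outside box; Z[11]=1 grow→box=[11,12)
i=12: outside box; Z[12]=5 grow→box=[12,17)
i=13: min(r-i=4, Z[1]=0)=0; Z[13]=0
i=14: min(r-i=3, Z[2]=0)=0; Z[14]=0
i=15: min(r-i=2, Z[3]=0)=0; Z[15]=0
i=16: min(r-i=1, Z[4]=0)=0; Z[16]=0
i=17: outside box; Z[17]=0
i=18: outside box; Z[18]=4 grow→box=[18,22)
i=19: min(r-i=3, Z[1]=0)=0; Z[19]=0
i=20: min(r-i=2, Z[2]=0)=0; Z[20]=0
i=21: min(r-i=1, Z[3]=0)=0; Z[21]=0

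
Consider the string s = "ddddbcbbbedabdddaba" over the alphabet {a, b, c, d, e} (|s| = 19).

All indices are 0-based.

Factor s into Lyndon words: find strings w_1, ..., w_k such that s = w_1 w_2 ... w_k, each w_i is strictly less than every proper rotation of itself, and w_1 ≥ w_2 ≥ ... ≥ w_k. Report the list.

emit factor 1: 'd' (i=0, period=1)
emit factor 2: 'd' (i=1, period=1)
emit factor 3: 'd' (i=2, period=1)
emit factor 4: 'd' (i=3, period=1)
emit factor 5: 'bc' (i=4, period=2)
emit factor 6: 'bbbed' (i=6, period=5)
emit factor 7: 'abddd' (i=11, period=5)
emit factor 8: 'ab' (i=16, period=2)
emit factor 9: 'a' (i=18, period=1)

["d", "d", "d", "d", "bc", "bbbed", "abddd", "ab", "a"]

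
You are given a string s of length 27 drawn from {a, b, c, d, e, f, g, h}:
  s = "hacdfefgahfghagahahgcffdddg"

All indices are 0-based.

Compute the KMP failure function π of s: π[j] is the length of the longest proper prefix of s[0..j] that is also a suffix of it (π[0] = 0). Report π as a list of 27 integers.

[0, 0, 0, 0, 0, 0, 0, 0, 0, 1, 0, 0, 1, 2, 0, 0, 1, 2, 1, 0, 0, 0, 0, 0, 0, 0, 0]

π[0] = 0
j=1 s[j]='a': π[1]=0 (border '')
j=2 s[j]='c': π[2]=0 (border '')
j=3 s[j]='d': π[3]=0 (border '')
j=4 s[j]='f': π[4]=0 (border '')
j=5 s[j]='e': π[5]=0 (border '')
j=6 s[j]='f': π[6]=0 (border '')
j=7 s[j]='g': π[7]=0 (border '')
j=8 s[j]='a': π[8]=0 (border '')
j=9 s[j]='h': π[9]=1 (border 'h')
j=10 s[j]='f': k: 1→0; π[10]=0 (border '')
j=11 s[j]='g': π[11]=0 (border '')
j=12 s[j]='h': π[12]=1 (border 'h')
j=13 s[j]='a': π[13]=2 (border 'ha')
j=14 s[j]='g': k: 2→0; π[14]=0 (border '')
j=15 s[j]='a': π[15]=0 (border '')
j=16 s[j]='h': π[16]=1 (border 'h')
j=17 s[j]='a': π[17]=2 (border 'ha')
j=18 s[j]='h': k: 2→0; π[18]=1 (border 'h')
j=19 s[j]='g': k: 1→0; π[19]=0 (border '')
j=20 s[j]='c': π[20]=0 (border '')
j=21 s[j]='f': π[21]=0 (border '')
j=22 s[j]='f': π[22]=0 (border '')
j=23 s[j]='d': π[23]=0 (border '')
j=24 s[j]='d': π[24]=0 (border '')
j=25 s[j]='d': π[25]=0 (border '')
j=26 s[j]='g': π[26]=0 (border '')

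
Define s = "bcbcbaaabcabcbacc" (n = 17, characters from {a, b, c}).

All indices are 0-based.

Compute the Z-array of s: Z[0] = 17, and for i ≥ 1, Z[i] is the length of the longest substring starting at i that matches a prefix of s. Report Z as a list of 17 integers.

[17, 0, 3, 0, 1, 0, 0, 0, 2, 0, 0, 3, 0, 1, 0, 0, 0]

Z[0]=17
i=1: i≥r, start 0; Z[1]=0
i=2: i≥r, start 0; Z[2]=3 grow→box=[2,5)
i=3: min(r-i=2, Z[1]=0)=0; Z[3]=0
i=4: min(r-i=1, Z[2]=3)=1; Z[4]=1
i=5: i≥r, start 0; Z[5]=0
i=6: i≥r, start 0; Z[6]=0
i=7: i≥r, start 0; Z[7]=0
i=8: i≥r, start 0; Z[8]=2 grow→box=[8,10)
i=9: min(r-i=1, Z[1]=0)=0; Z[9]=0
i=10: i≥r, start 0; Z[10]=0
i=11: i≥r, start 0; Z[11]=3 grow→box=[11,14)
i=12: min(r-i=2, Z[1]=0)=0; Z[12]=0
i=13: min(r-i=1, Z[2]=3)=1; Z[13]=1
i=14: i≥r, start 0; Z[14]=0
i=15: i≥r, start 0; Z[15]=0
i=16: i≥r, start 0; Z[16]=0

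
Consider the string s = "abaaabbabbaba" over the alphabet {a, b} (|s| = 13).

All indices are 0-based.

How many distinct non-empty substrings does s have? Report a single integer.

65

sorted suffixes:
  #0 SA[0]=12  'a'
  #1 SA[1]=2  'aaabbabbaba'
  #2 SA[2]=3  'aabbabbaba'
  #3 SA[3]=10  'aba'
  #4 SA[4]=0  'abaaabbabbaba'
  #5 SA[5]=7  'abbaba'
  #6 SA[6]=4  'abbabbaba'
  #7 SA[7]=11  'ba'
  #8 SA[8]=1  'baaabbabbaba'
  #9 SA[9]=9  'baba'
  #10 SA[10]=6  'babbaba'
  #11 SA[11]=8  'bbaba'
  #12 SA[12]=5  'bbabbaba'

SA = [12, 2, 3, 10, 0, 7, 4, 11, 1, 9, 6, 8, 5]
rank  pair      lcp
   1  s[12:],s[2:]  1  'a'
   2  s[2:],s[3:]  2  'aa'
   3  s[3:],s[10:]  1  'a'
   4  s[10:],s[0:]  3  'aba'
   5  s[0:],s[7:]  2  'ab'
   6  s[7:],s[4:]  5  'abbab'
   7  s[4:],s[11:]  0  ''
   8  s[11:],s[1:]  2  'ba'
   9  s[1:],s[9:]  2  'ba'
  10  s[9:],s[6:]  3  'bab'
  11  s[6:],s[8:]  1  'b'
  12  s[8:],s[5:]  4  'bbab'

n(n+1)/2 = 13·14/2 = 91
Σ LCP = 0 + 1 + 2 + 1 + 3 + 2 + 5 + 0 + 2 + 2 + 3 + 1 + 4 = 26
distinct = 91 − 26 = 65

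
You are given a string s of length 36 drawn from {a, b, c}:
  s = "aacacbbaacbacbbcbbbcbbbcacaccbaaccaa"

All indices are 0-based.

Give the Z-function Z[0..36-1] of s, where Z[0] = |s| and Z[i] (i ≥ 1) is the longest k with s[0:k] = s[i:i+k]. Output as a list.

[36, 1, 0, 1, 0, 0, 0, 3, 1, 0, 0, 1, 0, 0, 0, 0, 0, 0, 0, 0, 0, 0, 0, 0, 1, 0, 1, 0, 0, 0, 3, 1, 0, 0, 2, 1]

Z[0]=36
i=1: outside box; Z[1]=1 grow→box=[1,2)
i=2: outside box; Z[2]=0
i=3: outside box; Z[3]=1 grow→box=[3,4)
i=4: outside box; Z[4]=0
i=5: outside box; Z[5]=0
i=6: outside box; Z[6]=0
i=7: outside box; Z[7]=3 grow→box=[7,10)
i=8: min(r-i=2, Z[1]=1)=1; Z[8]=1
i=9: min(r-i=1, Z[2]=0)=0; Z[9]=0
i=10: outside box; Z[10]=0
i=11: outside box; Z[11]=1 grow→box=[11,12)
i=12: outside box; Z[12]=0
i=13: outside box; Z[13]=0
i=14: outside box; Z[14]=0
i=15: outside box; Z[15]=0
i=16: outside box; Z[16]=0
i=17: outside box; Z[17]=0
i=18: outside box; Z[18]=0
i=19: outside box; Z[19]=0
i=20: outside box; Z[20]=0
i=21: outside box; Z[21]=0
i=22: outside box; Z[22]=0
i=23: outside box; Z[23]=0
i=24: outside box; Z[24]=1 grow→box=[24,25)
i=25: outside box; Z[25]=0
i=26: outside box; Z[26]=1 grow→box=[26,27)
i=27: outside box; Z[27]=0
i=28: outside box; Z[28]=0
i=29: outside box; Z[29]=0
i=30: outside box; Z[30]=3 grow→box=[30,33)
i=31: min(r-i=2, Z[1]=1)=1; Z[31]=1
i=32: min(r-i=1, Z[2]=0)=0; Z[32]=0
i=33: outside box; Z[33]=0
i=34: outside box; Z[34]=2 grow→box=[34,36)
i=35: min(r-i=1, Z[1]=1)=1; Z[35]=1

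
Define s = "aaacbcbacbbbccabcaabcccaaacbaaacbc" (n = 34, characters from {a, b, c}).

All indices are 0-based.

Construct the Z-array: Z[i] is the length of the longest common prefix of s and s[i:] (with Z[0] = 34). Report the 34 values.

[34, 2, 1, 0, 0, 0, 0, 1, 0, 0, 0, 0, 0, 0, 1, 0, 0, 2, 1, 0, 0, 0, 0, 5, 2, 1, 0, 0, 6, 2, 1, 0, 0, 0]

Z[0]=34
i=1: i≥r, start 0; Z[1]=2 scan→box=[1,3)
i=2: min(r-i=1, Z[1]=2)=1; Z[2]=1
i=3: i≥r, start 0; Z[3]=0
i=4: i≥r, start 0; Z[4]=0
i=5: i≥r, start 0; Z[5]=0
i=6: i≥r, start 0; Z[6]=0
i=7: i≥r, start 0; Z[7]=1 scan→box=[7,8)
i=8: i≥r, start 0; Z[8]=0
i=9: i≥r, start 0; Z[9]=0
i=10: i≥r, start 0; Z[10]=0
i=11: i≥r, start 0; Z[11]=0
i=12: i≥r, start 0; Z[12]=0
i=13: i≥r, start 0; Z[13]=0
i=14: i≥r, start 0; Z[14]=1 scan→box=[14,15)
i=15: i≥r, start 0; Z[15]=0
i=16: i≥r, start 0; Z[16]=0
i=17: i≥r, start 0; Z[17]=2 scan→box=[17,19)
i=18: min(r-i=1, Z[1]=2)=1; Z[18]=1
i=19: i≥r, start 0; Z[19]=0
i=20: i≥r, start 0; Z[20]=0
i=21: i≥r, start 0; Z[21]=0
i=22: i≥r, start 0; Z[22]=0
i=23: i≥r, start 0; Z[23]=5 scan→box=[23,28)
i=24: min(r-i=4, Z[1]=2)=2; Z[24]=2
i=25: min(r-i=3, Z[2]=1)=1; Z[25]=1
i=26: min(r-i=2, Z[3]=0)=0; Z[26]=0
i=27: min(r-i=1, Z[4]=0)=0; Z[27]=0
i=28: i≥r, start 0; Z[28]=6 scan→box=[28,34)
i=29: min(r-i=5, Z[1]=2)=2; Z[29]=2
i=30: min(r-i=4, Z[2]=1)=1; Z[30]=1
i=31: min(r-i=3, Z[3]=0)=0; Z[31]=0
i=32: min(r-i=2, Z[4]=0)=0; Z[32]=0
i=33: min(r-i=1, Z[5]=0)=0; Z[33]=0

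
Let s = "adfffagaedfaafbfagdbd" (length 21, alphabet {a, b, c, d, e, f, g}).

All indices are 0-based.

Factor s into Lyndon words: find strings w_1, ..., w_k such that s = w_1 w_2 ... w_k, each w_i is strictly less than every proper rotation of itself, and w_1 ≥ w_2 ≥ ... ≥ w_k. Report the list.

emit factor 1: 'adfffagaedf' (i=0, period=11)
emit factor 2: 'aafbfagdbd' (i=11, period=10)

["adfffagaedf", "aafbfagdbd"]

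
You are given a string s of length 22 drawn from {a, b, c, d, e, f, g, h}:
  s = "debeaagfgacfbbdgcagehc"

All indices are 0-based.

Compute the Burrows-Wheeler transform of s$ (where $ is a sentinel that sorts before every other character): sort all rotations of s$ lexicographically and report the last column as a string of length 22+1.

rank  rotation                 last
    0  $debeaagfgacfbbdgcagehc  c
    1  aagfgacfbbdgcagehc$debe  e
    2  acfbbdgcagehc$debeaagfg  g
    3  agehc$debeaagfgacfbbdgc  c
    4  agfgacfbbdgcagehc$debea  a
    5  bbdgcagehc$debeaagfgacf  f
    6  bdgcagehc$debeaagfgacfb  b
    7  beaagfgacfbbdgcagehc$de  e
    8  c$debeaagfgacfbbdgcageh  h
    9  cagehc$debeaagfgacfbbdg  g
   10  cfbbdgcagehc$debeaagfga  a
   11  debeaagfgacfbbdgcagehc$  $
   12  dgcagehc$debeaagfgacfbb  b
   13  eaagfgacfbbdgcagehc$deb  b
   14  ebeaagfgacfbbdgcagehc$d  d
   15  ehc$debeaagfgacfbbdgcag  g
   16  fbbdgcagehc$debeaagfgac  c
   17  fgacfbbdgcagehc$debeaag  g
   18  gacfbbdgcagehc$debeaagf  f
   19  gcagehc$debeaagfgacfbbd  d
   20  gehc$debeaagfgacfbbdgca  a
   21  gfgacfbbdgcagehc$debeaa  a
   22  hc$debeaagfgacfbbdgcage  e

cegcafbehga$bbdgcgfdaae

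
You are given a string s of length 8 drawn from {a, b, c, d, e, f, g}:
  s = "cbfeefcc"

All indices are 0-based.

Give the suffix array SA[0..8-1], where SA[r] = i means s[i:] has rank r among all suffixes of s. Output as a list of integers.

rank | idx | suffix
   0 |   1 | bfeefcc
   1 |   7 | c
   2 |   0 | cbfeefcc
   3 |   6 | cc
   4 |   3 | eefcc
   5 |   4 | efcc
   6 |   5 | fcc
   7 |   2 | feefcc

[1, 7, 0, 6, 3, 4, 5, 2]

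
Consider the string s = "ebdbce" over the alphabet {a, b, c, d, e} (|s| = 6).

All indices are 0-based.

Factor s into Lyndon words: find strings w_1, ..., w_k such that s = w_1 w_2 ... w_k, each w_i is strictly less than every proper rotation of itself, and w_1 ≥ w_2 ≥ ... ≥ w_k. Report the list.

emit factor 1: 'e' (i=0, period=1)
emit factor 2: 'bd' (i=1, period=2)
emit factor 3: 'bce' (i=3, period=3)

["e", "bd", "bce"]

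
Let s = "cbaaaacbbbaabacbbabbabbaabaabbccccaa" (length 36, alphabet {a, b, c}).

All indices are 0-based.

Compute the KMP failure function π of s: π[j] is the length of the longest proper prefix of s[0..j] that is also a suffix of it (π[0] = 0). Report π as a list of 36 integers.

[0, 0, 0, 0, 0, 0, 1, 2, 0, 0, 0, 0, 0, 0, 1, 2, 0, 0, 0, 0, 0, 0, 0, 0, 0, 0, 0, 0, 0, 0, 1, 1, 1, 1, 0, 0]

π[0] = 0
j=1 s[j]='b': π[1]=0 (border '')
j=2 s[j]='a': π[2]=0 (border '')
j=3 s[j]='a': π[3]=0 (border '')
j=4 s[j]='a': π[4]=0 (border '')
j=5 s[j]='a': π[5]=0 (border '')
j=6 s[j]='c': π[6]=1 (border 'c')
j=7 s[j]='b': π[7]=2 (border 'cb')
j=8 s[j]='b': k: 2→0; π[8]=0 (border '')
j=9 s[j]='b': π[9]=0 (border '')
j=10 s[j]='a': π[10]=0 (border '')
j=11 s[j]='a': π[11]=0 (border '')
j=12 s[j]='b': π[12]=0 (border '')
j=13 s[j]='a': π[13]=0 (border '')
j=14 s[j]='c': π[14]=1 (border 'c')
j=15 s[j]='b': π[15]=2 (border 'cb')
j=16 s[j]='b': k: 2→0; π[16]=0 (border '')
j=17 s[j]='a': π[17]=0 (border '')
j=18 s[j]='b': π[18]=0 (border '')
j=19 s[j]='b': π[19]=0 (border '')
j=20 s[j]='a': π[20]=0 (border '')
j=21 s[j]='b': π[21]=0 (border '')
j=22 s[j]='b': π[22]=0 (border '')
j=23 s[j]='a': π[23]=0 (border '')
j=24 s[j]='a': π[24]=0 (border '')
j=25 s[j]='b': π[25]=0 (border '')
j=26 s[j]='a': π[26]=0 (border '')
j=27 s[j]='a': π[27]=0 (border '')
j=28 s[j]='b': π[28]=0 (border '')
j=29 s[j]='b': π[29]=0 (border '')
j=30 s[j]='c': π[30]=1 (border 'c')
j=31 s[j]='c': k: 1→0; π[31]=1 (border 'c')
j=32 s[j]='c': k: 1→0; π[32]=1 (border 'c')
j=33 s[j]='c': k: 1→0; π[33]=1 (border 'c')
j=34 s[j]='a': k: 1→0; π[34]=0 (border '')
j=35 s[j]='a': π[35]=0 (border '')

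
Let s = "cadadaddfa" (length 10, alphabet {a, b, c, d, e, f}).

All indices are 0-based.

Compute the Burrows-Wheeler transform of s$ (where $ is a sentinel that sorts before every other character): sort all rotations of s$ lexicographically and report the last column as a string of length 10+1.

afcdd$aaadd

rank  rotation     last
    0  $cadadaddfa  a
    1  a$cadadaddf  f
    2  adadaddfa$c  c
    3  adaddfa$cad  d
    4  addfa$cadad  d
    5  cadadaddfa$  $
    6  dadaddfa$ca  a
    7  daddfa$cada  a
    8  ddfa$cadada  a
    9  dfa$cadadad  d
   10  fa$cadadadd  d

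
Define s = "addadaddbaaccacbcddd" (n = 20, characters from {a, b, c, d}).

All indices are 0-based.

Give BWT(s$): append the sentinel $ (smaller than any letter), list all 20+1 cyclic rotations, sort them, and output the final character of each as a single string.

dbcad$ddccaabddaddaac

rank  rotation               last
    0  $addadaddbaaccacbcddd  d
    1  aaccacbcddd$addadaddb  b
    2  acbcddd$addadaddbaacc  c
    3  accacbcddd$addadaddba  a
    4  adaddbaaccacbcddd$add  d
    5  addadaddbaaccacbcddd$  $
    6  addbaaccacbcddd$addad  d
    7  baaccacbcddd$addadadd  d
    8  bcddd$addadaddbaaccac  c
    9  cacbcddd$addadaddbaac  c
   10  cbcddd$addadaddbaacca  a
   11  ccacbcddd$addadaddbaa  a
   12  cddd$addadaddbaaccacb  b
   13  d$addadaddbaaccacbcdd  d
   14  dadaddbaaccacbcddd$ad  d
   15  daddbaaccacbcddd$adda  a
   16  dbaaccacbcddd$addadad  d
   17  dd$addadaddbaaccacbcd  d
   18  ddadaddbaaccacbcddd$a  a
   19  ddbaaccacbcddd$addada  a
   20  ddd$addadaddbaaccacbc  c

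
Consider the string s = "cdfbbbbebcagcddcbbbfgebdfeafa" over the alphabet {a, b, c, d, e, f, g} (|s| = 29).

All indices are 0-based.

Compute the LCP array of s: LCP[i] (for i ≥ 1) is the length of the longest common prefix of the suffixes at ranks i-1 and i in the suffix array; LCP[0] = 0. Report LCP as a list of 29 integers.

sorted suffixes:
  #0 SA[0]=28  'a'
  #1 SA[1]=26  'afa'
  #2 SA[2]=10  'agcddcbbbfgebdfeafa'
  #3 SA[3]=3  'bbbbebcagcddcbbbfgebdfeafa'
  #4 SA[4]=4  'bbbebcagcddcbbbfgebdfeafa'
  #5 SA[5]=16  'bbbfgebdfeafa'
  #6 SA[6]=5  'bbebcagcddcbbbfgebdfeafa'
  #7 SA[7]=17  'bbfgebdfeafa'
  #8 SA[8]=8  'bcagcddcbbbfgebdfeafa'
  #9 SA[9]=22  'bdfeafa'
  #10 SA[10]=6  'bebcagcddcbbbfgebdfeafa'
  #11 SA[11]=18  'bfgebdfeafa'
  #12 SA[12]=9  'cagcddcbbbfgebdfeafa'
  #13 SA[13]=15  'cbbbfgebdfeafa'
  #14 SA[14]=12  'cddcbbbfgebdfeafa'
  #15 SA[15]=0  'cdfbbbbebcagcddcbbbfgebdfeafa'
  #16 SA[16]=14  'dcbbbfgebdfeafa'
  #17 SA[17]=13  'ddcbbbfgebdfeafa'
  #18 SA[18]=1  'dfbbbbebcagcddcbbbfgebdfeafa'
  #19 SA[19]=23  'dfeafa'
  #20 SA[20]=25  'eafa'
  #21 SA[21]=7  'ebcagcddcbbbfgebdfeafa'
  #22 SA[22]=21  'ebdfeafa'
  #23 SA[23]=27  'fa'
  #24 SA[24]=2  'fbbbbebcagcddcbbbfgebdfeafa'
  #25 SA[25]=24  'feafa'
  #26 SA[26]=19  'fgebdfeafa'
  #27 SA[27]=11  'gcddcbbbfgebdfeafa'
  #28 SA[28]=20  'gebdfeafa'

SA = [28, 26, 10, 3, 4, 16, 5, 17, 8, 22, 6, 18, 9, 15, 12, 0, 14, 13, 1, 23, 25, 7, 21, 27, 2, 24, 19, 11, 20]
rank  pair      lcp
   1  s[28:],s[26:]  1  'a'
   2  s[26:],s[10:]  1  'a'
   3  s[10:],s[3:]  0  ''
   4  s[3:],s[4:]  3  'bbb'
   5  s[4:],s[16:]  3  'bbb'
   6  s[16:],s[5:]  2  'bb'
   7  s[5:],s[17:]  2  'bb'
   8  s[17:],s[8:]  1  'b'
   9  s[8:],s[22:]  1  'b'
  10  s[22:],s[6:]  1  'b'
  11  s[6:],s[18:]  1  'b'
  12  s[18:],s[9:]  0  ''
  13  s[9:],s[15:]  1  'c'
  14  s[15:],s[12:]  1  'c'
  15  s[12:],s[0:]  2  'cd'
  16  s[0:],s[14:]  0  ''
  17  s[14:],s[13:]  1  'd'
  18  s[13:],s[1:]  1  'd'
  19  s[1:],s[23:]  2  'df'
  20  s[23:],s[25:]  0  ''
  21  s[25:],s[7:]  1  'e'
  22  s[7:],s[21:]  2  'eb'
  23  s[21:],s[27:]  0  ''
  24  s[27:],s[2:]  1  'f'
  25  s[2:],s[24:]  1  'f'
  26  s[24:],s[19:]  1  'f'
  27  s[19:],s[11:]  0  ''
  28  s[11:],s[20:]  1  'g'

[0, 1, 1, 0, 3, 3, 2, 2, 1, 1, 1, 1, 0, 1, 1, 2, 0, 1, 1, 2, 0, 1, 2, 0, 1, 1, 1, 0, 1]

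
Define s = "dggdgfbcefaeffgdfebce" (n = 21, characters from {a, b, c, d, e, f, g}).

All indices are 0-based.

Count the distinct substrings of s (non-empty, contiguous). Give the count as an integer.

rank→(start, suffix):
  0 → (10, 'aeffgdfebce')
  1 → (18, 'bce')
  2 → (6, 'bcefaeffgdfebce')
  3 → (19, 'ce')
  4 → (7, 'cefaeffgdfebce')
  5 → (15, 'dfebce')
  6 → (3, 'dgfbcefaeffgdfebce')
  7 → (0, 'dggdgfbcefaeffgdfebce')
  8 → (20, 'e')
  9 → (17, 'ebce')
  10 → (8, 'efaeffgdfebce')
  11 → (11, 'effgdfebce')
  12 → (9, 'faeffgdfebce')
  13 → (5, 'fbcefaeffgdfebce')
  14 → (16, 'febce')
  15 → (12, 'ffgdfebce')
  16 → (13, 'fgdfebce')
  17 → (14, 'gdfebce')
  18 → (2, 'gdgfbcefaeffgdfebce')
  19 → (4, 'gfbcefaeffgdfebce')
  20 → (1, 'ggdgfbcefaeffgdfebce')

SA = [10, 18, 6, 19, 7, 15, 3, 0, 20, 17, 8, 11, 9, 5, 16, 12, 13, 14, 2, 4, 1]
i: (SA[i-1],SA[i]) lcp shared
  1: (10,18) 0 ''
  2: (18,6) 3 'bce'
  3: (6,19) 0 ''
  4: (19,7) 2 'ce'
  5: (7,15) 0 ''
  6: (15,3) 1 'd'
  7: (3,0) 2 'dg'
  8: (0,20) 0 ''
  9: (20,17) 1 'e'
  10: (17,8) 1 'e'
  11: (8,11) 2 'ef'
  12: (11,9) 0 ''
  13: (9,5) 1 'f'
  14: (5,16) 1 'f'
  15: (16,12) 1 'f'
  16: (12,13) 1 'f'
  17: (13,14) 0 ''
  18: (14,2) 2 'gd'
  19: (2,4) 1 'g'
  20: (4,1) 1 'g'

n(n+1)/2 = 21·22/2 = 231
Σ LCP = 0 + 0 + 3 + 0 + 2 + 0 + 1 + 2 + 0 + 1 + 1 + 2 + 0 + 1 + 1 + 1 + 1 + 0 + 2 + 1 + 1 = 20
distinct = 231 − 20 = 211

211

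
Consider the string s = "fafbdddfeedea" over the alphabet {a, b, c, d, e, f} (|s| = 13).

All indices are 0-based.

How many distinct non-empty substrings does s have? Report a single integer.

82

rank | idx | suffix
   0 |  12 | a
   1 |   1 | afbdddfeedea
   2 |   3 | bdddfeedea
   3 |   4 | dddfeedea
   4 |   5 | ddfeedea
   5 |  10 | dea
   6 |   6 | dfeedea
   7 |  11 | ea
   8 |   9 | edea
   9 |   8 | eedea
  10 |   0 | fafbdddfeedea
  11 |   2 | fbdddfeedea
  12 |   7 | feedea

SA = [12, 1, 3, 4, 5, 10, 6, 11, 9, 8, 0, 2, 7]
rank  pair      lcp
   1  s[12:],s[1:]  1  'a'
   2  s[1:],s[3:]  0  ''
   3  s[3:],s[4:]  0  ''
   4  s[4:],s[5:]  2  'dd'
   5  s[5:],s[10:]  1  'd'
   6  s[10:],s[6:]  1  'd'
   7  s[6:],s[11:]  0  ''
   8  s[11:],s[9:]  1  'e'
   9  s[9:],s[8:]  1  'e'
  10  s[8:],s[0:]  0  ''
  11  s[0:],s[2:]  1  'f'
  12  s[2:],s[7:]  1  'f'

n(n+1)/2 = 13·14/2 = 91
Σ LCP = 0 + 1 + 0 + 0 + 2 + 1 + 1 + 0 + 1 + 1 + 0 + 1 + 1 = 9
distinct = 91 − 9 = 82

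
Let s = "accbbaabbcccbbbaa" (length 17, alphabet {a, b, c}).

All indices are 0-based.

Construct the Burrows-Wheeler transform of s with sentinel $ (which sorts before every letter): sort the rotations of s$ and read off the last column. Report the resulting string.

rank  rotation            last
    0  $accbbaabbcccbbbaa  a
    1  a$accbbaabbcccbbba  a
    2  aa$accbbaabbcccbbb  b
    3  aabbcccbbbaa$accbb  b
    4  abbcccbbbaa$accbba  a
    5  accbbaabbcccbbbaa$  $
    6  baa$accbbaabbcccbb  b
    7  baabbcccbbbaa$accb  b
    8  bbaa$accbbaabbcccb  b
    9  bbaabbcccbbbaa$acc  c
   10  bbbaa$accbbaabbccc  c
   11  bbcccbbbaa$accbbaa  a
   12  bcccbbbaa$accbbaab  b
   13  cbbaabbcccbbbaa$ac  c
   14  cbbbaa$accbbaabbcc  c
   15  ccbbaabbcccbbbaa$a  a
   16  ccbbbaa$accbbaabbc  c
   17  cccbbbaa$accbbaabb  b

aabba$bbbccabccacb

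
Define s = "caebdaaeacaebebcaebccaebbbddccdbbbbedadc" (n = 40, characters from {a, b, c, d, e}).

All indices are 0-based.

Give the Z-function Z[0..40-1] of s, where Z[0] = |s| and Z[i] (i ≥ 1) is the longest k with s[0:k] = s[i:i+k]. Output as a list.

Z[0]=40
i=1: outside box; Z[1]=0
i=2: outside box; Z[2]=0
i=3: outside box; Z[3]=0
i=4: outside box; Z[4]=0
i=5: outside box; Z[5]=0
i=6: outside box; Z[6]=0
i=7: outside box; Z[7]=0
i=8: outside box; Z[8]=0
i=9: outside box; Z[9]=4 extend→box=[9,13)
i=10: min(r-i=3, Z[1]=0)=0; Z[10]=0
i=11: min(r-i=2, Z[2]=0)=0; Z[11]=0
i=12: min(r-i=1, Z[3]=0)=0; Z[12]=0
i=13: outside box; Z[13]=0
i=14: outside box; Z[14]=0
i=15: outside box; Z[15]=4 extend→box=[15,19)
i=16: min(r-i=3, Z[1]=0)=0; Z[16]=0
i=17: min(r-i=2, Z[2]=0)=0; Z[17]=0
i=18: min(r-i=1, Z[3]=0)=0; Z[18]=0
i=19: outside box; Z[19]=1 extend→box=[19,20)
i=20: outside box; Z[20]=4 extend→box=[20,24)
i=21: min(r-i=3, Z[1]=0)=0; Z[21]=0
i=22: min(r-i=2, Z[2]=0)=0; Z[22]=0
i=23: min(r-i=1, Z[3]=0)=0; Z[23]=0
i=24: outside box; Z[24]=0
i=25: outside box; Z[25]=0
i=26: outside box; Z[26]=0
i=27: outside box; Z[27]=0
i=28: outside box; Z[28]=1 extend→box=[28,29)
i=29: outside box; Z[29]=1 extend→box=[29,30)
i=30: outside box; Z[30]=0
i=31: outside box; Z[31]=0
i=32: outside box; Z[32]=0
i=33: outside box; Z[33]=0
i=34: outside box; Z[34]=0
i=35: outside box; Z[35]=0
i=36: outside box; Z[36]=0
i=37: outside box; Z[37]=0
i=38: outside box; Z[38]=0
i=39: outside box; Z[39]=1 extend→box=[39,40)

[40, 0, 0, 0, 0, 0, 0, 0, 0, 4, 0, 0, 0, 0, 0, 4, 0, 0, 0, 1, 4, 0, 0, 0, 0, 0, 0, 0, 1, 1, 0, 0, 0, 0, 0, 0, 0, 0, 0, 1]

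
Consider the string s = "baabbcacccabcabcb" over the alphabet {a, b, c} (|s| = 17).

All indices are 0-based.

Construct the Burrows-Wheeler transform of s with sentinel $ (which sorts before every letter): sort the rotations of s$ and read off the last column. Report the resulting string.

bbacccc$aabacbbbca

rank  rotation            last
    0  $baabbcacccabcabcb  b
    1  aabbcacccabcabcb$b  b
    2  abbcacccabcabcb$ba  a
    3  abcabcb$baabbcaccc  c
    4  abcb$baabbcacccabc  c
    5  acccabcabcb$baabbc  c
    6  b$baabbcacccabcabc  c
    7  baabbcacccabcabcb$  $
    8  bbcacccabcabcb$baa  a
    9  bcabcb$baabbcaccca  a
   10  bcacccabcabcb$baab  b
   11  bcb$baabbcacccabca  a
   12  cabcabcb$baabbcacc  c
   13  cabcb$baabbcacccab  b
   14  cacccabcabcb$baabb  b
   15  cb$baabbcacccabcab  b
   16  ccabcabcb$baabbcac  c
   17  cccabcabcb$baabbca  a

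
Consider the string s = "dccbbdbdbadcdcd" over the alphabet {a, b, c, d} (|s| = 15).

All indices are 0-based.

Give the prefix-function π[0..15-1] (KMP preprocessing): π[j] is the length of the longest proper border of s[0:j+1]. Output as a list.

π[0] = 0
j=1 s[j]='c': π[1]=0 (border '')
j=2 s[j]='c': π[2]=0 (border '')
j=3 s[j]='b': π[3]=0 (border '')
j=4 s[j]='b': π[4]=0 (border '')
j=5 s[j]='d': π[5]=1 (border 'd')
j=6 s[j]='b': k: 1→0; π[6]=0 (border '')
j=7 s[j]='d': π[7]=1 (border 'd')
j=8 s[j]='b': k: 1→0; π[8]=0 (border '')
j=9 s[j]='a': π[9]=0 (border '')
j=10 s[j]='d': π[10]=1 (border 'd')
j=11 s[j]='c': π[11]=2 (border 'dc')
j=12 s[j]='d': k: 2→0; π[12]=1 (border 'd')
j=13 s[j]='c': π[13]=2 (border 'dc')
j=14 s[j]='d': k: 2→0; π[14]=1 (border 'd')

[0, 0, 0, 0, 0, 1, 0, 1, 0, 0, 1, 2, 1, 2, 1]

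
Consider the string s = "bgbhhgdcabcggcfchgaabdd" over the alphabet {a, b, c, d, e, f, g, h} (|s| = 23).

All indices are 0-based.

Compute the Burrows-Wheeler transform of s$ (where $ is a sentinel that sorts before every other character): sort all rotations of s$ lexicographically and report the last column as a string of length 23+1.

rank  rotation                  last
    0  $bgbhhgdcabcggcfchgaabdd  d
    1  aabdd$bgbhhgdcabcggcfchg  g
    2  abcggcfchgaabdd$bgbhhgdc  c
    3  abdd$bgbhhgdcabcggcfchga  a
    4  bcggcfchgaabdd$bgbhhgdca  a
    5  bdd$bgbhhgdcabcggcfchgaa  a
    6  bgbhhgdcabcggcfchgaabdd$  $
    7  bhhgdcabcggcfchgaabdd$bg  g
    8  cabcggcfchgaabdd$bgbhhgd  d
    9  cfchgaabdd$bgbhhgdcabcgg  g
   10  cggcfchgaabdd$bgbhhgdcab  b
   11  chgaabdd$bgbhhgdcabcggcf  f
   12  d$bgbhhgdcabcggcfchgaabd  d
   13  dcabcggcfchgaabdd$bgbhhg  g
   14  dd$bgbhhgdcabcggcfchgaab  b
   15  fchgaabdd$bgbhhgdcabcggc  c
   16  gaabdd$bgbhhgdcabcggcfch  h
   17  gbhhgdcabcggcfchgaabdd$b  b
   18  gcfchgaabdd$bgbhhgdcabcg  g
   19  gdcabcggcfchgaabdd$bgbhh  h
   20  ggcfchgaabdd$bgbhhgdcabc  c
   21  hgaabdd$bgbhhgdcabcggcfc  c
   22  hgdcabcggcfchgaabdd$bgbh  h
   23  hhgdcabcggcfchgaabdd$bgb  b

dgcaaa$gdgbfdgbchbghcchb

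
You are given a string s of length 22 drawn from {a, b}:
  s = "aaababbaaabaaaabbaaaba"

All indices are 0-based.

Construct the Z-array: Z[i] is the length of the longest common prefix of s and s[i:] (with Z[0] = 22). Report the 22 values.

Z[0]=22
i=1: outside box; Z[1]=2 scan→box=[1,3)
i=2: min(r-i=1, Z[1]=2)=1; Z[2]=1
i=3: outside box; Z[3]=0
i=4: outside box; Z[4]=1 scan→box=[4,5)
i=5: outside box; Z[5]=0
i=6: outside box; Z[6]=0
i=7: outside box; Z[7]=5 scan→box=[7,12)
i=8: min(r-i=4, Z[1]=2)=2; Z[8]=2
i=9: min(r-i=3, Z[2]=1)=1; Z[9]=1
i=10: min(r-i=2, Z[3]=0)=0; Z[10]=0
i=11: min(r-i=1, Z[4]=1)=1; Z[11]=3 scan→box=[11,14)
i=12: min(r-i=2, Z[1]=2)=2; Z[12]=4 scan→box=[12,16)
i=13: min(r-i=3, Z[1]=2)=2; Z[13]=2
i=14: min(r-i=2, Z[2]=1)=1; Z[14]=1
i=15: min(r-i=1, Z[3]=0)=0; Z[15]=0
i=16: outside box; Z[16]=0
i=17: outside box; Z[17]=5 scan→box=[17,22)
i=18: min(r-i=4, Z[1]=2)=2; Z[18]=2
i=19: min(r-i=3, Z[2]=1)=1; Z[19]=1
i=20: min(r-i=2, Z[3]=0)=0; Z[20]=0
i=21: min(r-i=1, Z[4]=1)=1; Z[21]=1

[22, 2, 1, 0, 1, 0, 0, 5, 2, 1, 0, 3, 4, 2, 1, 0, 0, 5, 2, 1, 0, 1]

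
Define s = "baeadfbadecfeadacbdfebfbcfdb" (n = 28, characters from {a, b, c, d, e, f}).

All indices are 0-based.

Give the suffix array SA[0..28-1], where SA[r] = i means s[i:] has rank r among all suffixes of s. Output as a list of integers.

sorted suffixes:
  #0 SA[0]=15  'acbdfebfbcfdb'
  #1 SA[1]=13  'adacbdfebfbcfdb'
  #2 SA[2]=7  'adecfeadacbdfebfbcfdb'
  #3 SA[3]=3  'adfbadecfeadacbdfebfbcfdb'
  #4 SA[4]=1  'aeadfbadecfeadacbdfebfbcfdb'
  #5 SA[5]=27  'b'
  #6 SA[6]=6  'badecfeadacbdfebfbcfdb'
  #7 SA[7]=0  'baeadfbadecfeadacbdfebfbcfdb'
  #8 SA[8]=23  'bcfdb'
  #9 SA[9]=17  'bdfebfbcfdb'
  #10 SA[10]=21  'bfbcfdb'
  #11 SA[11]=16  'cbdfebfbcfdb'
  #12 SA[12]=24  'cfdb'
  #13 SA[13]=10  'cfeadacbdfebfbcfdb'
  #14 SA[14]=14  'dacbdfebfbcfdb'
  #15 SA[15]=26  'db'
  #16 SA[16]=8  'decfeadacbdfebfbcfdb'
  #17 SA[17]=4  'dfbadecfeadacbdfebfbcfdb'
  #18 SA[18]=18  'dfebfbcfdb'
  #19 SA[19]=12  'eadacbdfebfbcfdb'
  #20 SA[20]=2  'eadfbadecfeadacbdfebfbcfdb'
  #21 SA[21]=20  'ebfbcfdb'
  #22 SA[22]=9  'ecfeadacbdfebfbcfdb'
  #23 SA[23]=5  'fbadecfeadacbdfebfbcfdb'
  #24 SA[24]=22  'fbcfdb'
  #25 SA[25]=25  'fdb'
  #26 SA[26]=11  'feadacbdfebfbcfdb'
  #27 SA[27]=19  'febfbcfdb'

[15, 13, 7, 3, 1, 27, 6, 0, 23, 17, 21, 16, 24, 10, 14, 26, 8, 4, 18, 12, 2, 20, 9, 5, 22, 25, 11, 19]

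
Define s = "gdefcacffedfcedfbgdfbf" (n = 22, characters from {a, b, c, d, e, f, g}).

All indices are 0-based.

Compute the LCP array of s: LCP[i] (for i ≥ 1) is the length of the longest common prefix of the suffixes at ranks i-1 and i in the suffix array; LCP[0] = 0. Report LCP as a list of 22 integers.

[0, 0, 1, 0, 1, 1, 0, 1, 3, 2, 0, 3, 1, 0, 1, 2, 1, 2, 1, 1, 0, 2]

rank→(start, suffix):
  0 → (5, 'acffedfcedfbgdfbf')
  1 → (20, 'bf')
  2 → (16, 'bgdfbf')
  3 → (4, 'cacffedfcedfbgdfbf')
  4 → (12, 'cedfbgdfbf')
  5 → (6, 'cffedfcedfbgdfbf')
  6 → (1, 'defcacffedfcedfbgdfbf')
  7 → (18, 'dfbf')
  8 → (14, 'dfbgdfbf')
  9 → (10, 'dfcedfbgdfbf')
  10 → (13, 'edfbgdfbf')
  11 → (9, 'edfcedfbgdfbf')
  12 → (2, 'efcacffedfcedfbgdfbf')
  13 → (21, 'f')
  14 → (19, 'fbf')
  15 → (15, 'fbgdfbf')
  16 → (3, 'fcacffedfcedfbgdfbf')
  17 → (11, 'fcedfbgdfbf')
  18 → (8, 'fedfcedfbgdfbf')
  19 → (7, 'ffedfcedfbgdfbf')
  20 → (0, 'gdefcacffedfcedfbgdfbf')
  21 → (17, 'gdfbf')

SA = [5, 20, 16, 4, 12, 6, 1, 18, 14, 10, 13, 9, 2, 21, 19, 15, 3, 11, 8, 7, 0, 17]
[i] adj suffixes → lcp
  [1] 5/20 → 0 ('')
  [2] 20/16 → 1 ('b')
  [3] 16/4 → 0 ('')
  [4] 4/12 → 1 ('c')
  [5] 12/6 → 1 ('c')
  [6] 6/1 → 0 ('')
  [7] 1/18 → 1 ('d')
  [8] 18/14 → 3 ('dfb')
  [9] 14/10 → 2 ('df')
  [10] 10/13 → 0 ('')
  [11] 13/9 → 3 ('edf')
  [12] 9/2 → 1 ('e')
  [13] 2/21 → 0 ('')
  [14] 21/19 → 1 ('f')
  [15] 19/15 → 2 ('fb')
  [16] 15/3 → 1 ('f')
  [17] 3/11 → 2 ('fc')
  [18] 11/8 → 1 ('f')
  [19] 8/7 → 1 ('f')
  [20] 7/0 → 0 ('')
  [21] 0/17 → 2 ('gd')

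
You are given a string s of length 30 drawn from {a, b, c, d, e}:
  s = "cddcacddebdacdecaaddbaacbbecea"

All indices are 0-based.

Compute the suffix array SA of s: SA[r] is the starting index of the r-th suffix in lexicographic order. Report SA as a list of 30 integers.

[29, 21, 16, 22, 4, 11, 17, 20, 24, 9, 25, 15, 3, 23, 0, 5, 12, 27, 10, 19, 2, 18, 1, 6, 7, 13, 28, 8, 14, 26]

rank | idx | suffix
   0 |  29 | a
   1 |  21 | aacbbecea
   2 |  16 | aaddbaacbbecea
   3 |  22 | acbbecea
   4 |   4 | acddebdacdecaaddbaacbbecea
   5 |  11 | acdecaaddbaacbbecea
   6 |  17 | addbaacbbecea
   7 |  20 | baacbbecea
   8 |  24 | bbecea
   9 |   9 | bdacdecaaddbaacbbecea
  10 |  25 | becea
  11 |  15 | caaddbaacbbecea
  12 |   3 | cacddebdacdecaaddbaacbbecea
  13 |  23 | cbbecea
  14 |   0 | cddcacddebdacdecaaddbaacbbecea
  15 |   5 | cddebdacdecaaddbaacbbecea
  16 |  12 | cdecaaddbaacbbecea
  17 |  27 | cea
  18 |  10 | dacdecaaddbaacbbecea
  19 |  19 | dbaacbbecea
  20 |   2 | dcacddebdacdecaaddbaacbbecea
  21 |  18 | ddbaacbbecea
  22 |   1 | ddcacddebdacdecaaddbaacbbecea
  23 |   6 | ddebdacdecaaddbaacbbecea
  24 |   7 | debdacdecaaddbaacbbecea
  25 |  13 | decaaddbaacbbecea
  26 |  28 | ea
  27 |   8 | ebdacdecaaddbaacbbecea
  28 |  14 | ecaaddbaacbbecea
  29 |  26 | ecea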